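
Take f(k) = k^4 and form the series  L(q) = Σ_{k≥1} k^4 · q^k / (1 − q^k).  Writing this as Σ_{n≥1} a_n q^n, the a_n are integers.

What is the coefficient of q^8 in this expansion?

q^8  k|8↦f(k): 8:4096 4:256 2:16 1:1  a_8=4369

a_8 = 4369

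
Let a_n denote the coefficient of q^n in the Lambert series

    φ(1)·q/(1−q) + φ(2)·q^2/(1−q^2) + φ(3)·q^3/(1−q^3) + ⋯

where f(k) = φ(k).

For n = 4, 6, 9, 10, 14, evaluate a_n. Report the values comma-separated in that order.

d|4:{1,2,4}  Σφ=1+1+2=4
[q^6] φ(1)=1,φ(2)=1,φ(3)=2,φ(6)=2 ⇒ 6
n=9: 9·1 3·3 1·9  φ→[6+2+1]=9
[q^10] φ(1)=1,φ(2)=1,φ(5)=4,φ(10)=4 ⇒ 10
n=14: 14·1 7·2 2·7 1·14  φ→[6+6+1+1]=14

4, 6, 9, 10, 14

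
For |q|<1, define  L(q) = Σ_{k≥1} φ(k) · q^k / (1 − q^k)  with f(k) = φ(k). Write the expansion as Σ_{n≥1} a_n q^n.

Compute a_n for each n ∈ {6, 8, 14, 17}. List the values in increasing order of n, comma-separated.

n=6: 6·1 3·2 2·3 1·6  φ→[2+2+1+1]=6
q^8  k|8↦φ(k): 8:4 4:2 2:1 1:1  a_8=8
d|14:{1,2,7,14}  Σφ=1+1+6+6=14
[q^17] φ(17)=16,φ(1)=1 ⇒ 17

6, 8, 14, 17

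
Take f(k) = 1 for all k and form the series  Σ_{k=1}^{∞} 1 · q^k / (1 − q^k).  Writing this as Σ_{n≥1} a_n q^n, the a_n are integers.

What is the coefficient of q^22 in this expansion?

a_22 = 4

n=22: 1·22 2·11 11·2 22·1  f→[1+1+1+1]=4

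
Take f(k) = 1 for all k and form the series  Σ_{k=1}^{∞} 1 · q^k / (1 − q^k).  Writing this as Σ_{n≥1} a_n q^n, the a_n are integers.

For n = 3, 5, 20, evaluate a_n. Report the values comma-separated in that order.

q^3  k|3↦f(k): 1:1 3:1  a_3=2
q^5  k|5↦f(k): 1:1 5:1  a_5=2
d|20:{20,10,5,4,2,1}  Σf=1+1+1+1+1+1=6

2, 2, 6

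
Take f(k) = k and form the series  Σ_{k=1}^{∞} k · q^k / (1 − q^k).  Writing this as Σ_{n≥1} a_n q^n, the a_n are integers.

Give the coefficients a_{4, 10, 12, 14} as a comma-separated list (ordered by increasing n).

d|4:{1,2,4}  Σf=1+2+4=7
[q^10] f(10)=10,f(5)=5,f(2)=2,f(1)=1 ⇒ 18
q^12  k|12↦f(k): 1:1 2:2 3:3 4:4 6:6 12:12  a_12=28
[q^14] f(14)=14,f(7)=7,f(2)=2,f(1)=1 ⇒ 24

7, 18, 28, 24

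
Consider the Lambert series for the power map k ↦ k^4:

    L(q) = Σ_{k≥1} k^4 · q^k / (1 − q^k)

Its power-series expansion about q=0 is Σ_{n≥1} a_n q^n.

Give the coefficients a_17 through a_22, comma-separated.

q^17  k|17↦f(k): 1:1 17:83521  a_17=83522
[q^18] f(1)=1,f(2)=16,f(3)=81,f(6)=1296,f(9)=6561,f(18)=104976 ⇒ 112931
d|19:{19,1}  Σf=130321+1=130322
d|20:{20,10,5,4,2,1}  Σf=160000+10000+625+256+16+1=170898
n=21: 1·21 3·7 7·3 21·1  f→[1+81+2401+194481]=196964
[q^22] f(22)=234256,f(11)=14641,f(2)=16,f(1)=1 ⇒ 248914

83522, 112931, 130322, 170898, 196964, 248914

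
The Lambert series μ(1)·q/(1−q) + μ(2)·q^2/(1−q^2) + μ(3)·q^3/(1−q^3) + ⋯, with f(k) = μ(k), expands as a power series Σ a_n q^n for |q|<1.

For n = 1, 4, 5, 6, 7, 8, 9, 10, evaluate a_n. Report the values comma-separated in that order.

d|1:{1}  Σμ=1=1
q^4  k|4↦μ(k): 4:0 2:-1 1:1  a_4=0
n=5: 5·1 1·5  μ→[(-1)+1]=0
n=6: 6·1 3·2 2·3 1·6  μ→[1+(-1)+(-1)+1]=0
d|7:{1,7}  Σμ=1+(-1)=0
q^8  k|8↦μ(k): 1:1 2:-1 4:0 8:0  a_8=0
q^9  k|9↦μ(k): 9:0 3:-1 1:1  a_9=0
[q^10] μ(10)=1,μ(5)=-1,μ(2)=-1,μ(1)=1 ⇒ 0

1, 0, 0, 0, 0, 0, 0, 0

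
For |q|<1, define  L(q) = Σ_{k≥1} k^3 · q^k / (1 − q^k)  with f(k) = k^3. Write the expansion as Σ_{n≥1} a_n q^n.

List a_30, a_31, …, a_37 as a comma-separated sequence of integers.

31752, 29792, 37449, 37296, 44226, 43344, 55261, 50654

n=30: 30·1 15·2 10·3 6·5 5·6 3·10 2·15 1·30  f→[27000+3375+1000+216+125+27+8+1]=31752
q^31  k|31↦f(k): 1:1 31:29791  a_31=29792
[q^32] f(32)=32768,f(16)=4096,f(8)=512,f(4)=64,f(2)=8,f(1)=1 ⇒ 37449
n=33: 1·33 3·11 11·3 33·1  f→[1+27+1331+35937]=37296
d|34:{34,17,2,1}  Σf=39304+4913+8+1=44226
n=35: 1·35 5·7 7·5 35·1  f→[1+125+343+42875]=43344
[q^36] f(36)=46656,f(18)=5832,f(12)=1728,f(9)=729,f(6)=216,f(4)=64,f(3)=27,f(2)=8,f(1)=1 ⇒ 55261
n=37: 1·37 37·1  f→[1+50653]=50654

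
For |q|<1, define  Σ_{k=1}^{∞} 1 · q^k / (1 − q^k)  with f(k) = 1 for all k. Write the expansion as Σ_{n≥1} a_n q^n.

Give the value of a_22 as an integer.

a_22 = 4

[q^22] f(22)=1,f(11)=1,f(2)=1,f(1)=1 ⇒ 4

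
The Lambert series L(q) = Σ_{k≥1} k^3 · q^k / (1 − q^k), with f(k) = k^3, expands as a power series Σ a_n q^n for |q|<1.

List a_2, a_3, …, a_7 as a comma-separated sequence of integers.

q^2  k|2↦f(k): 1:1 2:8  a_2=9
n=3: 3·1 1·3  f→[27+1]=28
d|4:{4,2,1}  Σf=64+8+1=73
n=5: 1·5 5·1  f→[1+125]=126
d|6:{1,2,3,6}  Σf=1+8+27+216=252
[q^7] f(7)=343,f(1)=1 ⇒ 344

9, 28, 73, 126, 252, 344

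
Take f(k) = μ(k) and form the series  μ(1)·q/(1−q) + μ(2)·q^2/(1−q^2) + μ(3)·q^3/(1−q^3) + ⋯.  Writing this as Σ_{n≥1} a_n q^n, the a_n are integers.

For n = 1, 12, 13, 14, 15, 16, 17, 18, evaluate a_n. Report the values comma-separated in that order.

1, 0, 0, 0, 0, 0, 0, 0

d|1:{1}  Σμ=1=1
d|12:{1,2,3,4,6,12}  Σμ=1+(-1)+(-1)+0+1+0=0
q^13  k|13↦μ(k): 13:-1 1:1  a_13=0
[q^14] μ(1)=1,μ(2)=-1,μ(7)=-1,μ(14)=1 ⇒ 0
q^15  k|15↦μ(k): 15:1 5:-1 3:-1 1:1  a_15=0
q^16  k|16↦μ(k): 16:0 8:0 4:0 2:-1 1:1  a_16=0
d|17:{1,17}  Σμ=1+(-1)=0
n=18: 18·1 9·2 6·3 3·6 2·9 1·18  μ→[0+0+1+(-1)+(-1)+1]=0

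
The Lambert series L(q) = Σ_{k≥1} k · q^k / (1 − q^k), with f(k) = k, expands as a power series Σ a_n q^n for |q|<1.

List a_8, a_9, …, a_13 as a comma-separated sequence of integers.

15, 13, 18, 12, 28, 14

n=8: 8·1 4·2 2·4 1·8  f→[8+4+2+1]=15
[q^9] f(9)=9,f(3)=3,f(1)=1 ⇒ 13
[q^10] f(10)=10,f(5)=5,f(2)=2,f(1)=1 ⇒ 18
[q^11] f(11)=11,f(1)=1 ⇒ 12
[q^12] f(1)=1,f(2)=2,f(3)=3,f(4)=4,f(6)=6,f(12)=12 ⇒ 28
q^13  k|13↦f(k): 13:13 1:1  a_13=14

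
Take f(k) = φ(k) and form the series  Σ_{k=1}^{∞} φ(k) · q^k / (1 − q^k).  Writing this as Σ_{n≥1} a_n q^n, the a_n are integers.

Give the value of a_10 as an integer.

q^10  k|10↦φ(k): 1:1 2:1 5:4 10:4  a_10=10

a_10 = 10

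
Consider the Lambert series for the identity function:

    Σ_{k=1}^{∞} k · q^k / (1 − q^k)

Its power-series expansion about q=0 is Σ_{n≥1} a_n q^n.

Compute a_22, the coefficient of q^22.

q^22  k|22↦f(k): 22:22 11:11 2:2 1:1  a_22=36

a_22 = 36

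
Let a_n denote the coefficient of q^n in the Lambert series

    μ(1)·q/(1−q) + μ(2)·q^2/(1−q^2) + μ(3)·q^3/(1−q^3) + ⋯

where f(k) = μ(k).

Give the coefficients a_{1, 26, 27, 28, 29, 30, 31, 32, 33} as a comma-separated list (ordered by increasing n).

n=1: 1·1  μ→[1]=1
n=26: 26·1 13·2 2·13 1·26  μ→[1+(-1)+(-1)+1]=0
q^27  k|27↦μ(k): 27:0 9:0 3:-1 1:1  a_27=0
d|28:{1,2,4,7,14,28}  Σμ=1+(-1)+0+(-1)+1+0=0
q^29  k|29↦μ(k): 29:-1 1:1  a_29=0
n=30: 30·1 15·2 10·3 6·5 5·6 3·10 2·15 1·30  μ→[(-1)+1+1+1+(-1)+(-1)+(-1)+1]=0
[q^31] μ(31)=-1,μ(1)=1 ⇒ 0
n=32: 32·1 16·2 8·4 4·8 2·16 1·32  μ→[0+0+0+0+(-1)+1]=0
n=33: 33·1 11·3 3·11 1·33  μ→[1+(-1)+(-1)+1]=0

1, 0, 0, 0, 0, 0, 0, 0, 0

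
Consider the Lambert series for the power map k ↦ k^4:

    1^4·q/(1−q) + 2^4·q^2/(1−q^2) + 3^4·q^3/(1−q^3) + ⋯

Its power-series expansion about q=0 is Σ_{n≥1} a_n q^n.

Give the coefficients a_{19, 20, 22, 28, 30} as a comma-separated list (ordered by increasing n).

q^19  k|19↦f(k): 19:130321 1:1  a_19=130322
n=20: 1·20 2·10 4·5 5·4 10·2 20·1  f→[1+16+256+625+10000+160000]=170898
d|22:{22,11,2,1}  Σf=234256+14641+16+1=248914
q^28  k|28↦f(k): 1:1 2:16 4:256 7:2401 14:38416 28:614656  a_28=655746
d|30:{30,15,10,6,5,3,2,1}  Σf=810000+50625+10000+1296+625+81+16+1=872644

130322, 170898, 248914, 655746, 872644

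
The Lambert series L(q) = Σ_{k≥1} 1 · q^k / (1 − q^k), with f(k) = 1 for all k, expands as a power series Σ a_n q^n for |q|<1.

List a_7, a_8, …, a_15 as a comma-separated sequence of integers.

[q^7] f(1)=1,f(7)=1 ⇒ 2
d|8:{8,4,2,1}  Σf=1+1+1+1=4
n=9: 9·1 3·3 1·9  f→[1+1+1]=3
n=10: 10·1 5·2 2·5 1·10  f→[1+1+1+1]=4
n=11: 11·1 1·11  f→[1+1]=2
n=12: 1·12 2·6 3·4 4·3 6·2 12·1  f→[1+1+1+1+1+1]=6
[q^13] f(1)=1,f(13)=1 ⇒ 2
q^14  k|14↦f(k): 1:1 2:1 7:1 14:1  a_14=4
n=15: 15·1 5·3 3·5 1·15  f→[1+1+1+1]=4

2, 4, 3, 4, 2, 6, 2, 4, 4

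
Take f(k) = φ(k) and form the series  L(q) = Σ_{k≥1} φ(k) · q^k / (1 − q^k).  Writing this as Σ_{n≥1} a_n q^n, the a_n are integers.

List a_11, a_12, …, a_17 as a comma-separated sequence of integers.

q^11  k|11↦φ(k): 11:10 1:1  a_11=11
n=12: 12·1 6·2 4·3 3·4 2·6 1·12  φ→[4+2+2+2+1+1]=12
q^13  k|13↦φ(k): 1:1 13:12  a_13=13
n=14: 14·1 7·2 2·7 1·14  φ→[6+6+1+1]=14
q^15  k|15↦φ(k): 15:8 5:4 3:2 1:1  a_15=15
[q^16] φ(16)=8,φ(8)=4,φ(4)=2,φ(2)=1,φ(1)=1 ⇒ 16
[q^17] φ(17)=16,φ(1)=1 ⇒ 17

11, 12, 13, 14, 15, 16, 17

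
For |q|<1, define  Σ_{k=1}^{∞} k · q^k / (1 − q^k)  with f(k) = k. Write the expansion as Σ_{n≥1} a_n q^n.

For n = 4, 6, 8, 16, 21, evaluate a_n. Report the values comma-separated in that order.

d|4:{4,2,1}  Σf=4+2+1=7
n=6: 1·6 2·3 3·2 6·1  f→[1+2+3+6]=12
d|8:{8,4,2,1}  Σf=8+4+2+1=15
n=16: 1·16 2·8 4·4 8·2 16·1  f→[1+2+4+8+16]=31
q^21  k|21↦f(k): 1:1 3:3 7:7 21:21  a_21=32

7, 12, 15, 31, 32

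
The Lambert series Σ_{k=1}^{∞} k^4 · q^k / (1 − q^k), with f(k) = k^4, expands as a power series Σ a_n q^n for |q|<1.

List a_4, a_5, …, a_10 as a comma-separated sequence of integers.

n=4: 4·1 2·2 1·4  f→[256+16+1]=273
n=5: 1·5 5·1  f→[1+625]=626
[q^6] f(1)=1,f(2)=16,f(3)=81,f(6)=1296 ⇒ 1394
n=7: 1·7 7·1  f→[1+2401]=2402
n=8: 8·1 4·2 2·4 1·8  f→[4096+256+16+1]=4369
[q^9] f(9)=6561,f(3)=81,f(1)=1 ⇒ 6643
q^10  k|10↦f(k): 10:10000 5:625 2:16 1:1  a_10=10642

273, 626, 1394, 2402, 4369, 6643, 10642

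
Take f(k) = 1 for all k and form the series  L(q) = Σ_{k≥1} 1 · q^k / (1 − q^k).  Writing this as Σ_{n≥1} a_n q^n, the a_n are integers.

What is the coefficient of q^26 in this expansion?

a_26 = 4

n=26: 1·26 2·13 13·2 26·1  f→[1+1+1+1]=4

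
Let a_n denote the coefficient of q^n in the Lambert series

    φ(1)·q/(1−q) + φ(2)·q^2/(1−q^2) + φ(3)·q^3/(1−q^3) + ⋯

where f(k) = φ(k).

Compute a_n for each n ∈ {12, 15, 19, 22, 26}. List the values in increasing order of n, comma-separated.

q^12  k|12↦φ(k): 12:4 6:2 4:2 3:2 2:1 1:1  a_12=12
n=15: 15·1 5·3 3·5 1·15  φ→[8+4+2+1]=15
n=19: 1·19 19·1  φ→[1+18]=19
[q^22] φ(1)=1,φ(2)=1,φ(11)=10,φ(22)=10 ⇒ 22
n=26: 26·1 13·2 2·13 1·26  φ→[12+12+1+1]=26

12, 15, 19, 22, 26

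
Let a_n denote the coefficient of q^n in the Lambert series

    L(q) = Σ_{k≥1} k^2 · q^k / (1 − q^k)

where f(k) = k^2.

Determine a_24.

a_24 = 850

n=24: 24·1 12·2 8·3 6·4 4·6 3·8 2·12 1·24  f→[576+144+64+36+16+9+4+1]=850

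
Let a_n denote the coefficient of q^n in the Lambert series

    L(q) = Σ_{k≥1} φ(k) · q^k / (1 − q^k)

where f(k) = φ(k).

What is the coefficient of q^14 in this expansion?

[q^14] φ(14)=6,φ(7)=6,φ(2)=1,φ(1)=1 ⇒ 14

a_14 = 14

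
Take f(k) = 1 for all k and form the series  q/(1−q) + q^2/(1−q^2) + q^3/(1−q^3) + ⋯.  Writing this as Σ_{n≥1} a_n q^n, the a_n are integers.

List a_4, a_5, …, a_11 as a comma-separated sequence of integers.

3, 2, 4, 2, 4, 3, 4, 2

n=4: 1·4 2·2 4·1  f→[1+1+1]=3
n=5: 5·1 1·5  f→[1+1]=2
q^6  k|6↦f(k): 1:1 2:1 3:1 6:1  a_6=4
d|7:{7,1}  Σf=1+1=2
q^8  k|8↦f(k): 1:1 2:1 4:1 8:1  a_8=4
d|9:{1,3,9}  Σf=1+1+1=3
q^10  k|10↦f(k): 10:1 5:1 2:1 1:1  a_10=4
n=11: 11·1 1·11  f→[1+1]=2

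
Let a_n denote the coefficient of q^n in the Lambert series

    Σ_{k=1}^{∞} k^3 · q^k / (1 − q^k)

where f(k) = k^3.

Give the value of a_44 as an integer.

a_44 = 97236

q^44  k|44↦f(k): 1:1 2:8 4:64 11:1331 22:10648 44:85184  a_44=97236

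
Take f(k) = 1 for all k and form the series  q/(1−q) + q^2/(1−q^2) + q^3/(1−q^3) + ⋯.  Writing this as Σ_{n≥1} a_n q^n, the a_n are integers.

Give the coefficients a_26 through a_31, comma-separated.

q^26  k|26↦f(k): 1:1 2:1 13:1 26:1  a_26=4
q^27  k|27↦f(k): 27:1 9:1 3:1 1:1  a_27=4
[q^28] f(1)=1,f(2)=1,f(4)=1,f(7)=1,f(14)=1,f(28)=1 ⇒ 6
q^29  k|29↦f(k): 29:1 1:1  a_29=2
q^30  k|30↦f(k): 30:1 15:1 10:1 6:1 5:1 3:1 2:1 1:1  a_30=8
[q^31] f(1)=1,f(31)=1 ⇒ 2

4, 4, 6, 2, 8, 2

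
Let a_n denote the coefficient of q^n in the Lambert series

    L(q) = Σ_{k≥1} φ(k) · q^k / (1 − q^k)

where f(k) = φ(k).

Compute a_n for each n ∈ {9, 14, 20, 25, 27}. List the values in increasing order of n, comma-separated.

n=9: 9·1 3·3 1·9  φ→[6+2+1]=9
d|14:{14,7,2,1}  Σφ=6+6+1+1=14
d|20:{1,2,4,5,10,20}  Σφ=1+1+2+4+4+8=20
n=25: 1·25 5·5 25·1  φ→[1+4+20]=25
n=27: 1·27 3·9 9·3 27·1  φ→[1+2+6+18]=27

9, 14, 20, 25, 27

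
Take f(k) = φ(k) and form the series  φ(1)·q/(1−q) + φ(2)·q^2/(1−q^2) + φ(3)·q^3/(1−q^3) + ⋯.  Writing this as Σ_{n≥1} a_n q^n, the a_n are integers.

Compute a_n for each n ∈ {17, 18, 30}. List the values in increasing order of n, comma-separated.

[q^17] φ(17)=16,φ(1)=1 ⇒ 17
n=18: 18·1 9·2 6·3 3·6 2·9 1·18  φ→[6+6+2+2+1+1]=18
[q^30] φ(30)=8,φ(15)=8,φ(10)=4,φ(6)=2,φ(5)=4,φ(3)=2,φ(2)=1,φ(1)=1 ⇒ 30

17, 18, 30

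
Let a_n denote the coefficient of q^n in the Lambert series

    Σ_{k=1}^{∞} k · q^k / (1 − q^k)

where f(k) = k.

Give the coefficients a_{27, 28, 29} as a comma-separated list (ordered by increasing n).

d|27:{1,3,9,27}  Σf=1+3+9+27=40
n=28: 1·28 2·14 4·7 7·4 14·2 28·1  f→[1+2+4+7+14+28]=56
d|29:{29,1}  Σf=29+1=30

40, 56, 30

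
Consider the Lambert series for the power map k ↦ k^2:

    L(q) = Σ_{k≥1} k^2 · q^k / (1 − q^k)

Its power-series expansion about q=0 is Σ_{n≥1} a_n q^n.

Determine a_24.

d|24:{24,12,8,6,4,3,2,1}  Σf=576+144+64+36+16+9+4+1=850

a_24 = 850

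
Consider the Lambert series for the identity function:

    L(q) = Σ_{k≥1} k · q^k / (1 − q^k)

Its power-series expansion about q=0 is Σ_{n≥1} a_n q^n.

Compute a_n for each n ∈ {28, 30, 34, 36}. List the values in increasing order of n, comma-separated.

56, 72, 54, 91

n=28: 1·28 2·14 4·7 7·4 14·2 28·1  f→[1+2+4+7+14+28]=56
n=30: 30·1 15·2 10·3 6·5 5·6 3·10 2·15 1·30  f→[30+15+10+6+5+3+2+1]=72
n=34: 34·1 17·2 2·17 1·34  f→[34+17+2+1]=54
q^36  k|36↦f(k): 36:36 18:18 12:12 9:9 6:6 4:4 3:3 2:2 1:1  a_36=91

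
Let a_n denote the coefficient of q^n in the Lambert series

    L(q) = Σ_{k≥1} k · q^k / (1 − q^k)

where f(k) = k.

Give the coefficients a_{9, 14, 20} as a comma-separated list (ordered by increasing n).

[q^9] f(1)=1,f(3)=3,f(9)=9 ⇒ 13
[q^14] f(14)=14,f(7)=7,f(2)=2,f(1)=1 ⇒ 24
d|20:{20,10,5,4,2,1}  Σf=20+10+5+4+2+1=42

13, 24, 42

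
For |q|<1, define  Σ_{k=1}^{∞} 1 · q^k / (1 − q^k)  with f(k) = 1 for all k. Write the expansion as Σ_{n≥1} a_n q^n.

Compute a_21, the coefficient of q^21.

a_21 = 4

n=21: 21·1 7·3 3·7 1·21  f→[1+1+1+1]=4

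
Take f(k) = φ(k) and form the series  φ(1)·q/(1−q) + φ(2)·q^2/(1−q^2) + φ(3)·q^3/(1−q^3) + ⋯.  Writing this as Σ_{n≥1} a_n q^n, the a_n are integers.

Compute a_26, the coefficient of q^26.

d|26:{26,13,2,1}  Σφ=12+12+1+1=26

a_26 = 26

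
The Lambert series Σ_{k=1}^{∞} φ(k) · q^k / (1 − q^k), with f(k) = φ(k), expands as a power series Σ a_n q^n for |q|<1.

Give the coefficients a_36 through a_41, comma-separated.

[q^36] φ(1)=1,φ(2)=1,φ(3)=2,φ(4)=2,φ(6)=2,φ(9)=6,φ(12)=4,φ(18)=6,φ(36)=12 ⇒ 36
d|37:{1,37}  Σφ=1+36=37
n=38: 38·1 19·2 2·19 1·38  φ→[18+18+1+1]=38
n=39: 1·39 3·13 13·3 39·1  φ→[1+2+12+24]=39
n=40: 40·1 20·2 10·4 8·5 5·8 4·10 2·20 1·40  φ→[16+8+4+4+4+2+1+1]=40
n=41: 1·41 41·1  φ→[1+40]=41

36, 37, 38, 39, 40, 41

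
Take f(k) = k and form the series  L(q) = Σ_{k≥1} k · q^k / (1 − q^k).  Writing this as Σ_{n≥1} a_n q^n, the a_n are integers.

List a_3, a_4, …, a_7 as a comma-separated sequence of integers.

4, 7, 6, 12, 8

q^3  k|3↦f(k): 1:1 3:3  a_3=4
[q^4] f(1)=1,f(2)=2,f(4)=4 ⇒ 7
n=5: 5·1 1·5  f→[5+1]=6
q^6  k|6↦f(k): 6:6 3:3 2:2 1:1  a_6=12
[q^7] f(1)=1,f(7)=7 ⇒ 8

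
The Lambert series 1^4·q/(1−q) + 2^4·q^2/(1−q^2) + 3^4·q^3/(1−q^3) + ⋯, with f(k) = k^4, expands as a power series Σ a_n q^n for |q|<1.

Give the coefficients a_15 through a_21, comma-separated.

q^15  k|15↦f(k): 15:50625 5:625 3:81 1:1  a_15=51332
[q^16] f(16)=65536,f(8)=4096,f(4)=256,f(2)=16,f(1)=1 ⇒ 69905
[q^17] f(1)=1,f(17)=83521 ⇒ 83522
q^18  k|18↦f(k): 1:1 2:16 3:81 6:1296 9:6561 18:104976  a_18=112931
[q^19] f(19)=130321,f(1)=1 ⇒ 130322
q^20  k|20↦f(k): 20:160000 10:10000 5:625 4:256 2:16 1:1  a_20=170898
q^21  k|21↦f(k): 21:194481 7:2401 3:81 1:1  a_21=196964

51332, 69905, 83522, 112931, 130322, 170898, 196964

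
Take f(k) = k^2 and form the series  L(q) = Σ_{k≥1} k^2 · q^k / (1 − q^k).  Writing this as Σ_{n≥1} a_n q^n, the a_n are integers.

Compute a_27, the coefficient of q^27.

n=27: 27·1 9·3 3·9 1·27  f→[729+81+9+1]=820

a_27 = 820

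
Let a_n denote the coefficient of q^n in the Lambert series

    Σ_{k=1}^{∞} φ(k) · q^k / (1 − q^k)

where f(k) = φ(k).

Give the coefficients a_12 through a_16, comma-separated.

q^12  k|12↦φ(k): 12:4 6:2 4:2 3:2 2:1 1:1  a_12=12
q^13  k|13↦φ(k): 13:12 1:1  a_13=13
n=14: 1·14 2·7 7·2 14·1  φ→[1+1+6+6]=14
n=15: 1·15 3·5 5·3 15·1  φ→[1+2+4+8]=15
[q^16] φ(1)=1,φ(2)=1,φ(4)=2,φ(8)=4,φ(16)=8 ⇒ 16

12, 13, 14, 15, 16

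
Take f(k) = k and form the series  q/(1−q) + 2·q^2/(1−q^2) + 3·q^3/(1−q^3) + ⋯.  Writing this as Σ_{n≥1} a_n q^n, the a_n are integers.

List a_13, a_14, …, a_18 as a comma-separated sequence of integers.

14, 24, 24, 31, 18, 39

q^13  k|13↦f(k): 1:1 13:13  a_13=14
q^14  k|14↦f(k): 1:1 2:2 7:7 14:14  a_14=24
q^15  k|15↦f(k): 1:1 3:3 5:5 15:15  a_15=24
[q^16] f(16)=16,f(8)=8,f(4)=4,f(2)=2,f(1)=1 ⇒ 31
q^17  k|17↦f(k): 1:1 17:17  a_17=18
[q^18] f(18)=18,f(9)=9,f(6)=6,f(3)=3,f(2)=2,f(1)=1 ⇒ 39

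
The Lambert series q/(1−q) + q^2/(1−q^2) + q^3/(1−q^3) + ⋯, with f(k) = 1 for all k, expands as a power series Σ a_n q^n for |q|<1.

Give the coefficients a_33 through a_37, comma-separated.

4, 4, 4, 9, 2

q^33  k|33↦f(k): 33:1 11:1 3:1 1:1  a_33=4
[q^34] f(34)=1,f(17)=1,f(2)=1,f(1)=1 ⇒ 4
[q^35] f(35)=1,f(7)=1,f(5)=1,f(1)=1 ⇒ 4
[q^36] f(1)=1,f(2)=1,f(3)=1,f(4)=1,f(6)=1,f(9)=1,f(12)=1,f(18)=1,f(36)=1 ⇒ 9
n=37: 37·1 1·37  f→[1+1]=2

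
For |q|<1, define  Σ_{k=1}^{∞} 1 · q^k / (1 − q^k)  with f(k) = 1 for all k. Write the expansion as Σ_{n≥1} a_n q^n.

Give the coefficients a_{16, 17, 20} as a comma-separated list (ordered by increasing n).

5, 2, 6

q^16  k|16↦f(k): 16:1 8:1 4:1 2:1 1:1  a_16=5
n=17: 1·17 17·1  f→[1+1]=2
d|20:{1,2,4,5,10,20}  Σf=1+1+1+1+1+1=6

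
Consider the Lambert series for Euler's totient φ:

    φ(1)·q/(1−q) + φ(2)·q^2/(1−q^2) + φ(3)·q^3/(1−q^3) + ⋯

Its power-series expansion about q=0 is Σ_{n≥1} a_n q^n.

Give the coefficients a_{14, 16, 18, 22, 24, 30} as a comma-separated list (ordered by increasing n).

q^14  k|14↦φ(k): 1:1 2:1 7:6 14:6  a_14=14
q^16  k|16↦φ(k): 16:8 8:4 4:2 2:1 1:1  a_16=16
q^18  k|18↦φ(k): 1:1 2:1 3:2 6:2 9:6 18:6  a_18=18
q^22  k|22↦φ(k): 22:10 11:10 2:1 1:1  a_22=22
d|24:{24,12,8,6,4,3,2,1}  Σφ=8+4+4+2+2+2+1+1=24
n=30: 30·1 15·2 10·3 6·5 5·6 3·10 2·15 1·30  φ→[8+8+4+2+4+2+1+1]=30

14, 16, 18, 22, 24, 30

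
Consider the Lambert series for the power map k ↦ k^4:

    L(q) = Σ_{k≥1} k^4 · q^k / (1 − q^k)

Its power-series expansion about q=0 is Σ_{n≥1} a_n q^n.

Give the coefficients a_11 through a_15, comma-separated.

14642, 22386, 28562, 40834, 51332

d|11:{1,11}  Σf=1+14641=14642
n=12: 12·1 6·2 4·3 3·4 2·6 1·12  f→[20736+1296+256+81+16+1]=22386
[q^13] f(13)=28561,f(1)=1 ⇒ 28562
d|14:{1,2,7,14}  Σf=1+16+2401+38416=40834
q^15  k|15↦f(k): 1:1 3:81 5:625 15:50625  a_15=51332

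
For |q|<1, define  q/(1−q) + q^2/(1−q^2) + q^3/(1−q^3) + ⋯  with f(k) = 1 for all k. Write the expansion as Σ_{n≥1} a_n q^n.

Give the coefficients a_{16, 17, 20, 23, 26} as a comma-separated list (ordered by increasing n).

[q^16] f(16)=1,f(8)=1,f(4)=1,f(2)=1,f(1)=1 ⇒ 5
d|17:{17,1}  Σf=1+1=2
n=20: 1·20 2·10 4·5 5·4 10·2 20·1  f→[1+1+1+1+1+1]=6
n=23: 1·23 23·1  f→[1+1]=2
d|26:{1,2,13,26}  Σf=1+1+1+1=4

5, 2, 6, 2, 4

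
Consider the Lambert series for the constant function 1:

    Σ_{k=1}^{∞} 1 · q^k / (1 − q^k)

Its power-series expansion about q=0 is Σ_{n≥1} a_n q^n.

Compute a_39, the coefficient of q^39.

[q^39] f(39)=1,f(13)=1,f(3)=1,f(1)=1 ⇒ 4

a_39 = 4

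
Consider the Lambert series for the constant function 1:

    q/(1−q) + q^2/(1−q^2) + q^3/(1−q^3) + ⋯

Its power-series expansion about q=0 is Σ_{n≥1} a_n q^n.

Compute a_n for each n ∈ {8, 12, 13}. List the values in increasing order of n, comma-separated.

q^8  k|8↦f(k): 1:1 2:1 4:1 8:1  a_8=4
n=12: 1·12 2·6 3·4 4·3 6·2 12·1  f→[1+1+1+1+1+1]=6
q^13  k|13↦f(k): 1:1 13:1  a_13=2

4, 6, 2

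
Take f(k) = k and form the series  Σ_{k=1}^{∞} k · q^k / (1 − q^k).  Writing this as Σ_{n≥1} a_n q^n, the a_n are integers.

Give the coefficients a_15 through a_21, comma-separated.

[q^15] f(15)=15,f(5)=5,f(3)=3,f(1)=1 ⇒ 24
q^16  k|16↦f(k): 16:16 8:8 4:4 2:2 1:1  a_16=31
n=17: 1·17 17·1  f→[1+17]=18
[q^18] f(18)=18,f(9)=9,f(6)=6,f(3)=3,f(2)=2,f(1)=1 ⇒ 39
[q^19] f(19)=19,f(1)=1 ⇒ 20
n=20: 1·20 2·10 4·5 5·4 10·2 20·1  f→[1+2+4+5+10+20]=42
q^21  k|21↦f(k): 21:21 7:7 3:3 1:1  a_21=32

24, 31, 18, 39, 20, 42, 32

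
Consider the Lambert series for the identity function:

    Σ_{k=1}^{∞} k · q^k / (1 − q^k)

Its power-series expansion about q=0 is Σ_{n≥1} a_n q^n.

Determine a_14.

[q^14] f(1)=1,f(2)=2,f(7)=7,f(14)=14 ⇒ 24

a_14 = 24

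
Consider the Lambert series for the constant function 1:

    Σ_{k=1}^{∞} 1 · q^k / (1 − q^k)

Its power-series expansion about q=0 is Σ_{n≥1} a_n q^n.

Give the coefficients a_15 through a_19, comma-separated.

[q^15] f(15)=1,f(5)=1,f(3)=1,f(1)=1 ⇒ 4
q^16  k|16↦f(k): 1:1 2:1 4:1 8:1 16:1  a_16=5
d|17:{17,1}  Σf=1+1=2
q^18  k|18↦f(k): 1:1 2:1 3:1 6:1 9:1 18:1  a_18=6
d|19:{1,19}  Σf=1+1=2

4, 5, 2, 6, 2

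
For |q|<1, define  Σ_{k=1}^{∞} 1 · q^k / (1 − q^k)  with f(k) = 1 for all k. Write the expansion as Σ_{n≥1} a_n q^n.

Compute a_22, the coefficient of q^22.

a_22 = 4

q^22  k|22↦f(k): 1:1 2:1 11:1 22:1  a_22=4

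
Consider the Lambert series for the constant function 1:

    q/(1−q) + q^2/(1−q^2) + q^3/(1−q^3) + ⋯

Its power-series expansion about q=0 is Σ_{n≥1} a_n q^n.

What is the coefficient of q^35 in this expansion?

q^35  k|35↦f(k): 1:1 5:1 7:1 35:1  a_35=4

a_35 = 4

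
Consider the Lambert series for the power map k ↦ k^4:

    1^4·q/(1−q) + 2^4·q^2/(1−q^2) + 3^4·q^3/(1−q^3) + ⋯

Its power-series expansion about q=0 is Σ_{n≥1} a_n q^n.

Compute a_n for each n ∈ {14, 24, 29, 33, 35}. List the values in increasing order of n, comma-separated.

40834, 358258, 707282, 1200644, 1503652

[q^14] f(14)=38416,f(7)=2401,f(2)=16,f(1)=1 ⇒ 40834
q^24  k|24↦f(k): 24:331776 12:20736 8:4096 6:1296 4:256 3:81 2:16 1:1  a_24=358258
n=29: 1·29 29·1  f→[1+707281]=707282
d|33:{33,11,3,1}  Σf=1185921+14641+81+1=1200644
d|35:{1,5,7,35}  Σf=1+625+2401+1500625=1503652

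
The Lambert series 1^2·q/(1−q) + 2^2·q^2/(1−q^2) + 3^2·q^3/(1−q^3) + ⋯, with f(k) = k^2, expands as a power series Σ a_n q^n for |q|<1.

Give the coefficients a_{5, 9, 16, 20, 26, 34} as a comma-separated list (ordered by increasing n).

[q^5] f(5)=25,f(1)=1 ⇒ 26
q^9  k|9↦f(k): 9:81 3:9 1:1  a_9=91
q^16  k|16↦f(k): 16:256 8:64 4:16 2:4 1:1  a_16=341
d|20:{20,10,5,4,2,1}  Σf=400+100+25+16+4+1=546
[q^26] f(26)=676,f(13)=169,f(2)=4,f(1)=1 ⇒ 850
n=34: 1·34 2·17 17·2 34·1  f→[1+4+289+1156]=1450

26, 91, 341, 546, 850, 1450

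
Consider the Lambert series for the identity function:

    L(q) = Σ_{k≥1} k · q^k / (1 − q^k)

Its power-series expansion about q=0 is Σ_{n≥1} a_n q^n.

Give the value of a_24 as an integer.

a_24 = 60

q^24  k|24↦f(k): 1:1 2:2 3:3 4:4 6:6 8:8 12:12 24:24  a_24=60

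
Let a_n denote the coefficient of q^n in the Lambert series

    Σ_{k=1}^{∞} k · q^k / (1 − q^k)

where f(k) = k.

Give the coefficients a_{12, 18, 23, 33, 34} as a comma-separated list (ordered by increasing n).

q^12  k|12↦f(k): 12:12 6:6 4:4 3:3 2:2 1:1  a_12=28
[q^18] f(1)=1,f(2)=2,f(3)=3,f(6)=6,f(9)=9,f(18)=18 ⇒ 39
n=23: 1·23 23·1  f→[1+23]=24
[q^33] f(33)=33,f(11)=11,f(3)=3,f(1)=1 ⇒ 48
q^34  k|34↦f(k): 1:1 2:2 17:17 34:34  a_34=54

28, 39, 24, 48, 54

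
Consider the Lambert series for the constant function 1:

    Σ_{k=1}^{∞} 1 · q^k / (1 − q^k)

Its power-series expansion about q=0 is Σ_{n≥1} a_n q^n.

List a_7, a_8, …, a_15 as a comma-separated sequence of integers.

2, 4, 3, 4, 2, 6, 2, 4, 4

q^7  k|7↦f(k): 1:1 7:1  a_7=2
q^8  k|8↦f(k): 8:1 4:1 2:1 1:1  a_8=4
n=9: 9·1 3·3 1·9  f→[1+1+1]=3
n=10: 1·10 2·5 5·2 10·1  f→[1+1+1+1]=4
[q^11] f(1)=1,f(11)=1 ⇒ 2
q^12  k|12↦f(k): 12:1 6:1 4:1 3:1 2:1 1:1  a_12=6
[q^13] f(1)=1,f(13)=1 ⇒ 2
[q^14] f(1)=1,f(2)=1,f(7)=1,f(14)=1 ⇒ 4
d|15:{15,5,3,1}  Σf=1+1+1+1=4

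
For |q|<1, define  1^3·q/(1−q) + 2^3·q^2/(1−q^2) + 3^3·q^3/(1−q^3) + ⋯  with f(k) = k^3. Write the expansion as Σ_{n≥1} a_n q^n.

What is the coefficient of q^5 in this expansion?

a_5 = 126

n=5: 5·1 1·5  f→[125+1]=126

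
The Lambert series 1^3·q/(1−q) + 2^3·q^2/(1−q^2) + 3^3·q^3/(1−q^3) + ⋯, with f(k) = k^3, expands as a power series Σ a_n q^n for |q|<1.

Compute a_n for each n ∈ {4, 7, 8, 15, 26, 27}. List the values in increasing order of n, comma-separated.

q^4  k|4↦f(k): 1:1 2:8 4:64  a_4=73
[q^7] f(1)=1,f(7)=343 ⇒ 344
q^8  k|8↦f(k): 1:1 2:8 4:64 8:512  a_8=585
q^15  k|15↦f(k): 15:3375 5:125 3:27 1:1  a_15=3528
n=26: 1·26 2·13 13·2 26·1  f→[1+8+2197+17576]=19782
d|27:{27,9,3,1}  Σf=19683+729+27+1=20440

73, 344, 585, 3528, 19782, 20440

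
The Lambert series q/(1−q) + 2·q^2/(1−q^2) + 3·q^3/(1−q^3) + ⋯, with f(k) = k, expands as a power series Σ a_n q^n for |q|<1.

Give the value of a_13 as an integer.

[q^13] f(1)=1,f(13)=13 ⇒ 14

a_13 = 14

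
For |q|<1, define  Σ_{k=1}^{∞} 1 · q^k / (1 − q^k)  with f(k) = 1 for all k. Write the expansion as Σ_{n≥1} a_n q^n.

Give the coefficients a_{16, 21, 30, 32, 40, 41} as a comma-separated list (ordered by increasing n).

5, 4, 8, 6, 8, 2

d|16:{1,2,4,8,16}  Σf=1+1+1+1+1=5
[q^21] f(21)=1,f(7)=1,f(3)=1,f(1)=1 ⇒ 4
n=30: 30·1 15·2 10·3 6·5 5·6 3·10 2·15 1·30  f→[1+1+1+1+1+1+1+1]=8
[q^32] f(32)=1,f(16)=1,f(8)=1,f(4)=1,f(2)=1,f(1)=1 ⇒ 6
d|40:{1,2,4,5,8,10,20,40}  Σf=1+1+1+1+1+1+1+1=8
n=41: 1·41 41·1  f→[1+1]=2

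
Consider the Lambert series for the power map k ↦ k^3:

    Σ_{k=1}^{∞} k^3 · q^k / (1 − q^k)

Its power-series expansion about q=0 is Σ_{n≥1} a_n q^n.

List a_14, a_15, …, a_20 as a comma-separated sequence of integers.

q^14  k|14↦f(k): 14:2744 7:343 2:8 1:1  a_14=3096
d|15:{15,5,3,1}  Σf=3375+125+27+1=3528
d|16:{16,8,4,2,1}  Σf=4096+512+64+8+1=4681
q^17  k|17↦f(k): 17:4913 1:1  a_17=4914
q^18  k|18↦f(k): 18:5832 9:729 6:216 3:27 2:8 1:1  a_18=6813
n=19: 1·19 19·1  f→[1+6859]=6860
d|20:{20,10,5,4,2,1}  Σf=8000+1000+125+64+8+1=9198

3096, 3528, 4681, 4914, 6813, 6860, 9198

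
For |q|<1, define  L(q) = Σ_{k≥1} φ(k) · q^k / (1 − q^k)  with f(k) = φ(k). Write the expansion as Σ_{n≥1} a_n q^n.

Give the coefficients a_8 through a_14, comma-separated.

n=8: 1·8 2·4 4·2 8·1  φ→[1+1+2+4]=8
d|9:{9,3,1}  Σφ=6+2+1=9
[q^10] φ(1)=1,φ(2)=1,φ(5)=4,φ(10)=4 ⇒ 10
[q^11] φ(1)=1,φ(11)=10 ⇒ 11
q^12  k|12↦φ(k): 1:1 2:1 3:2 4:2 6:2 12:4  a_12=12
q^13  k|13↦φ(k): 13:12 1:1  a_13=13
n=14: 1·14 2·7 7·2 14·1  φ→[1+1+6+6]=14

8, 9, 10, 11, 12, 13, 14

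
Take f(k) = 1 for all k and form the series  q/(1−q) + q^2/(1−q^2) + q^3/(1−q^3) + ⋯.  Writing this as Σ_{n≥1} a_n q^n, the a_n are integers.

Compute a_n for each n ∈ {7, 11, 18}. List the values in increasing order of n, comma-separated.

2, 2, 6

n=7: 7·1 1·7  f→[1+1]=2
n=11: 11·1 1·11  f→[1+1]=2
d|18:{18,9,6,3,2,1}  Σf=1+1+1+1+1+1=6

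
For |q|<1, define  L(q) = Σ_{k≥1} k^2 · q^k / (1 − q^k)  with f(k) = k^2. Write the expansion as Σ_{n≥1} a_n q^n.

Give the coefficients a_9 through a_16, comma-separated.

91, 130, 122, 210, 170, 250, 260, 341

[q^9] f(1)=1,f(3)=9,f(9)=81 ⇒ 91
n=10: 1·10 2·5 5·2 10·1  f→[1+4+25+100]=130
[q^11] f(11)=121,f(1)=1 ⇒ 122
d|12:{12,6,4,3,2,1}  Σf=144+36+16+9+4+1=210
n=13: 13·1 1·13  f→[169+1]=170
n=14: 1·14 2·7 7·2 14·1  f→[1+4+49+196]=250
d|15:{1,3,5,15}  Σf=1+9+25+225=260
[q^16] f(16)=256,f(8)=64,f(4)=16,f(2)=4,f(1)=1 ⇒ 341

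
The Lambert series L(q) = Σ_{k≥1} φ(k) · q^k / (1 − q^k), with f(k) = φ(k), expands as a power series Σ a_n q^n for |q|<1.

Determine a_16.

q^16  k|16↦φ(k): 16:8 8:4 4:2 2:1 1:1  a_16=16

a_16 = 16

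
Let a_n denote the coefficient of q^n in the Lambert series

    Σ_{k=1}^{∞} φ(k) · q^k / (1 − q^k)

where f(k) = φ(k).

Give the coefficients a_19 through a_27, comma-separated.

q^19  k|19↦φ(k): 19:18 1:1  a_19=19
n=20: 1·20 2·10 4·5 5·4 10·2 20·1  φ→[1+1+2+4+4+8]=20
d|21:{21,7,3,1}  Σφ=12+6+2+1=21
d|22:{1,2,11,22}  Σφ=1+1+10+10=22
d|23:{1,23}  Σφ=1+22=23
[q^24] φ(24)=8,φ(12)=4,φ(8)=4,φ(6)=2,φ(4)=2,φ(3)=2,φ(2)=1,φ(1)=1 ⇒ 24
[q^25] φ(1)=1,φ(5)=4,φ(25)=20 ⇒ 25
n=26: 1·26 2·13 13·2 26·1  φ→[1+1+12+12]=26
d|27:{27,9,3,1}  Σφ=18+6+2+1=27

19, 20, 21, 22, 23, 24, 25, 26, 27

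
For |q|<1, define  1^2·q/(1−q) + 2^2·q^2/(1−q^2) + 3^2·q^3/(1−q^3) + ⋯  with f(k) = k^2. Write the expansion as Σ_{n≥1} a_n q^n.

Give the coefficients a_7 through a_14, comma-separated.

q^7  k|7↦f(k): 1:1 7:49  a_7=50
d|8:{1,2,4,8}  Σf=1+4+16+64=85
[q^9] f(9)=81,f(3)=9,f(1)=1 ⇒ 91
d|10:{10,5,2,1}  Σf=100+25+4+1=130
[q^11] f(1)=1,f(11)=121 ⇒ 122
n=12: 1·12 2·6 3·4 4·3 6·2 12·1  f→[1+4+9+16+36+144]=210
n=13: 1·13 13·1  f→[1+169]=170
q^14  k|14↦f(k): 14:196 7:49 2:4 1:1  a_14=250

50, 85, 91, 130, 122, 210, 170, 250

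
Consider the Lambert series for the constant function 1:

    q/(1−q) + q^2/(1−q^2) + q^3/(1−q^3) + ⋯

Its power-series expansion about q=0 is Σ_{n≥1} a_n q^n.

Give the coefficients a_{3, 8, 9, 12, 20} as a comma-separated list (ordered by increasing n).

n=3: 1·3 3·1  f→[1+1]=2
[q^8] f(8)=1,f(4)=1,f(2)=1,f(1)=1 ⇒ 4
d|9:{9,3,1}  Σf=1+1+1=3
[q^12] f(1)=1,f(2)=1,f(3)=1,f(4)=1,f(6)=1,f(12)=1 ⇒ 6
n=20: 20·1 10·2 5·4 4·5 2·10 1·20  f→[1+1+1+1+1+1]=6

2, 4, 3, 6, 6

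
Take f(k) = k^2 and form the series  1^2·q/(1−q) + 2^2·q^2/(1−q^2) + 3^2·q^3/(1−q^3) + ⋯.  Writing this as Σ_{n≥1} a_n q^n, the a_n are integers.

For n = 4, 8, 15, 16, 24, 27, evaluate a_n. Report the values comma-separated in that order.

n=4: 1·4 2·2 4·1  f→[1+4+16]=21
n=8: 8·1 4·2 2·4 1·8  f→[64+16+4+1]=85
[q^15] f(1)=1,f(3)=9,f(5)=25,f(15)=225 ⇒ 260
q^16  k|16↦f(k): 1:1 2:4 4:16 8:64 16:256  a_16=341
n=24: 24·1 12·2 8·3 6·4 4·6 3·8 2·12 1·24  f→[576+144+64+36+16+9+4+1]=850
d|27:{1,3,9,27}  Σf=1+9+81+729=820

21, 85, 260, 341, 850, 820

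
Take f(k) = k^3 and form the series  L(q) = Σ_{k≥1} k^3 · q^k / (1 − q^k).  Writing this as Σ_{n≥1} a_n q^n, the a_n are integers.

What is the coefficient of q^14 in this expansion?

d|14:{14,7,2,1}  Σf=2744+343+8+1=3096

a_14 = 3096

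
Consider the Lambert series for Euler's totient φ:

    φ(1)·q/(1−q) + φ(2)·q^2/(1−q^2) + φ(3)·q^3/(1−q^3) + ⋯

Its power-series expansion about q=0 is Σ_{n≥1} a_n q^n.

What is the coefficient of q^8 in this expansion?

n=8: 8·1 4·2 2·4 1·8  φ→[4+2+1+1]=8

a_8 = 8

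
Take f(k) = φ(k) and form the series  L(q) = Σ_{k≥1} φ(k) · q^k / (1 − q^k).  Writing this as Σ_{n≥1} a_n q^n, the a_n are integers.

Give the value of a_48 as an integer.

[q^48] φ(48)=16,φ(24)=8,φ(16)=8,φ(12)=4,φ(8)=4,φ(6)=2,φ(4)=2,φ(3)=2,φ(2)=1,φ(1)=1 ⇒ 48

a_48 = 48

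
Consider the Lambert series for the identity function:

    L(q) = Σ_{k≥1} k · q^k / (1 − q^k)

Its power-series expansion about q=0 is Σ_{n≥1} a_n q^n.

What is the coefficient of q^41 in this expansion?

a_41 = 42

q^41  k|41↦f(k): 1:1 41:41  a_41=42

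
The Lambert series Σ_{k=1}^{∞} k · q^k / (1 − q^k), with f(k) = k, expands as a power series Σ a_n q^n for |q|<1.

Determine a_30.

d|30:{1,2,3,5,6,10,15,30}  Σf=1+2+3+5+6+10+15+30=72

a_30 = 72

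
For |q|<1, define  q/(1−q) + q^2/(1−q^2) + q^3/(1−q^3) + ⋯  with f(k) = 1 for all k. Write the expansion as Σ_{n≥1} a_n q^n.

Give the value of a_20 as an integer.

n=20: 20·1 10·2 5·4 4·5 2·10 1·20  f→[1+1+1+1+1+1]=6

a_20 = 6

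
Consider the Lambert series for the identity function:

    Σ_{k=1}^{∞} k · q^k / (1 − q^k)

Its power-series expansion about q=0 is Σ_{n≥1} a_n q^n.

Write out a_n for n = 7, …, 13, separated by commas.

d|7:{1,7}  Σf=1+7=8
d|8:{1,2,4,8}  Σf=1+2+4+8=15
[q^9] f(9)=9,f(3)=3,f(1)=1 ⇒ 13
[q^10] f(10)=10,f(5)=5,f(2)=2,f(1)=1 ⇒ 18
[q^11] f(11)=11,f(1)=1 ⇒ 12
n=12: 12·1 6·2 4·3 3·4 2·6 1·12  f→[12+6+4+3+2+1]=28
n=13: 13·1 1·13  f→[13+1]=14

8, 15, 13, 18, 12, 28, 14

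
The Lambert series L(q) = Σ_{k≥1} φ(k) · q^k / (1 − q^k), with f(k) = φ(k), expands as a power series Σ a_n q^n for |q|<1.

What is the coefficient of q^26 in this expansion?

[q^26] φ(1)=1,φ(2)=1,φ(13)=12,φ(26)=12 ⇒ 26

a_26 = 26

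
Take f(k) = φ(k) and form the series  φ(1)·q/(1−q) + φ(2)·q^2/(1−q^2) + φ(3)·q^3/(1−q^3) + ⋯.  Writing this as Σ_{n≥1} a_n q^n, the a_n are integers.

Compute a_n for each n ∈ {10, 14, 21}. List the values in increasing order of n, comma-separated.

n=10: 10·1 5·2 2·5 1·10  φ→[4+4+1+1]=10
d|14:{1,2,7,14}  Σφ=1+1+6+6=14
q^21  k|21↦φ(k): 1:1 3:2 7:6 21:12  a_21=21

10, 14, 21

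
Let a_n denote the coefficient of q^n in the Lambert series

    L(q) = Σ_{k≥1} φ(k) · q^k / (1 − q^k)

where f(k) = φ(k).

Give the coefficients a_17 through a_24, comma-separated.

n=17: 1·17 17·1  φ→[1+16]=17
q^18  k|18↦φ(k): 18:6 9:6 6:2 3:2 2:1 1:1  a_18=18
[q^19] φ(1)=1,φ(19)=18 ⇒ 19
q^20  k|20↦φ(k): 1:1 2:1 4:2 5:4 10:4 20:8  a_20=20
[q^21] φ(21)=12,φ(7)=6,φ(3)=2,φ(1)=1 ⇒ 21
n=22: 1·22 2·11 11·2 22·1  φ→[1+1+10+10]=22
q^23  k|23↦φ(k): 23:22 1:1  a_23=23
n=24: 24·1 12·2 8·3 6·4 4·6 3·8 2·12 1·24  φ→[8+4+4+2+2+2+1+1]=24

17, 18, 19, 20, 21, 22, 23, 24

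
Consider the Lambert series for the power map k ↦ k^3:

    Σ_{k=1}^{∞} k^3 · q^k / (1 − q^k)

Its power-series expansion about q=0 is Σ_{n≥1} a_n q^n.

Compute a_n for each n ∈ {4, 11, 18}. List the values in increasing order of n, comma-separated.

n=4: 4·1 2·2 1·4  f→[64+8+1]=73
q^11  k|11↦f(k): 1:1 11:1331  a_11=1332
n=18: 1·18 2·9 3·6 6·3 9·2 18·1  f→[1+8+27+216+729+5832]=6813

73, 1332, 6813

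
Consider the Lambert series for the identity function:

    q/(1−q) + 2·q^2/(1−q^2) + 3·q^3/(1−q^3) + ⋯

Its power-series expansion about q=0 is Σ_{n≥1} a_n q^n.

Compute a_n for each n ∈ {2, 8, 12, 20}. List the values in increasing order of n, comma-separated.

d|2:{2,1}  Σf=2+1=3
[q^8] f(1)=1,f(2)=2,f(4)=4,f(8)=8 ⇒ 15
q^12  k|12↦f(k): 1:1 2:2 3:3 4:4 6:6 12:12  a_12=28
n=20: 20·1 10·2 5·4 4·5 2·10 1·20  f→[20+10+5+4+2+1]=42

3, 15, 28, 42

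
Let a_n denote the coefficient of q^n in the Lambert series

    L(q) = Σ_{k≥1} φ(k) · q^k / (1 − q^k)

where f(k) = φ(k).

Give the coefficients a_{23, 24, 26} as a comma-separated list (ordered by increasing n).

n=23: 23·1 1·23  φ→[22+1]=23
q^24  k|24↦φ(k): 24:8 12:4 8:4 6:2 4:2 3:2 2:1 1:1  a_24=24
n=26: 1·26 2·13 13·2 26·1  φ→[1+1+12+12]=26

23, 24, 26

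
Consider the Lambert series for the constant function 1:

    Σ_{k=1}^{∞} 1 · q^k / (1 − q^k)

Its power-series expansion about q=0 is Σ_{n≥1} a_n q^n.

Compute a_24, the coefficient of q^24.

a_24 = 8

q^24  k|24↦f(k): 24:1 12:1 8:1 6:1 4:1 3:1 2:1 1:1  a_24=8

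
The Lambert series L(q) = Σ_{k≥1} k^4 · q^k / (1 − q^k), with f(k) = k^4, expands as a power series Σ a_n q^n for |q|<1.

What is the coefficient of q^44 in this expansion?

a_44 = 3997266

[q^44] f(44)=3748096,f(22)=234256,f(11)=14641,f(4)=256,f(2)=16,f(1)=1 ⇒ 3997266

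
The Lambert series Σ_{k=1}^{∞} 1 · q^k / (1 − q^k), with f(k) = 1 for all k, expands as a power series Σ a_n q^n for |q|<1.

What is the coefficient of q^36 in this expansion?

a_36 = 9

q^36  k|36↦f(k): 36:1 18:1 12:1 9:1 6:1 4:1 3:1 2:1 1:1  a_36=9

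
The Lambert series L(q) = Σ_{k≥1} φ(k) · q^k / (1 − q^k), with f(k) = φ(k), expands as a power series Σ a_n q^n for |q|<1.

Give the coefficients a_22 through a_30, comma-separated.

[q^22] φ(22)=10,φ(11)=10,φ(2)=1,φ(1)=1 ⇒ 22
q^23  k|23↦φ(k): 23:22 1:1  a_23=23
q^24  k|24↦φ(k): 24:8 12:4 8:4 6:2 4:2 3:2 2:1 1:1  a_24=24
n=25: 25·1 5·5 1·25  φ→[20+4+1]=25
d|26:{1,2,13,26}  Σφ=1+1+12+12=26
q^27  k|27↦φ(k): 27:18 9:6 3:2 1:1  a_27=27
n=28: 1·28 2·14 4·7 7·4 14·2 28·1  φ→[1+1+2+6+6+12]=28
[q^29] φ(29)=28,φ(1)=1 ⇒ 29
d|30:{30,15,10,6,5,3,2,1}  Σφ=8+8+4+2+4+2+1+1=30

22, 23, 24, 25, 26, 27, 28, 29, 30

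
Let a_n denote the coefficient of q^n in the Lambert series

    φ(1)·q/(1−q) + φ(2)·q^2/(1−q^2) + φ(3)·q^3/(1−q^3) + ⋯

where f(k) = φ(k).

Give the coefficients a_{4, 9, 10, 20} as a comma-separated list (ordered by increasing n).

n=4: 4·1 2·2 1·4  φ→[2+1+1]=4
q^9  k|9↦φ(k): 1:1 3:2 9:6  a_9=9
q^10  k|10↦φ(k): 10:4 5:4 2:1 1:1  a_10=10
[q^20] φ(20)=8,φ(10)=4,φ(5)=4,φ(4)=2,φ(2)=1,φ(1)=1 ⇒ 20

4, 9, 10, 20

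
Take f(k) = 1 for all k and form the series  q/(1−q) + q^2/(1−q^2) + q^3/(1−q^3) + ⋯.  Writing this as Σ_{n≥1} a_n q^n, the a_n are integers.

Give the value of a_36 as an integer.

d|36:{1,2,3,4,6,9,12,18,36}  Σf=1+1+1+1+1+1+1+1+1=9

a_36 = 9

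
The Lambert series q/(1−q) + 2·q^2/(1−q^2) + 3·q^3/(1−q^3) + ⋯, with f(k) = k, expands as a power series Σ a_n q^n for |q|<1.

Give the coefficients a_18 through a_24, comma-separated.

39, 20, 42, 32, 36, 24, 60

n=18: 18·1 9·2 6·3 3·6 2·9 1·18  f→[18+9+6+3+2+1]=39
d|19:{19,1}  Σf=19+1=20
q^20  k|20↦f(k): 20:20 10:10 5:5 4:4 2:2 1:1  a_20=42
d|21:{1,3,7,21}  Σf=1+3+7+21=32
d|22:{22,11,2,1}  Σf=22+11+2+1=36
q^23  k|23↦f(k): 1:1 23:23  a_23=24
n=24: 1·24 2·12 3·8 4·6 6·4 8·3 12·2 24·1  f→[1+2+3+4+6+8+12+24]=60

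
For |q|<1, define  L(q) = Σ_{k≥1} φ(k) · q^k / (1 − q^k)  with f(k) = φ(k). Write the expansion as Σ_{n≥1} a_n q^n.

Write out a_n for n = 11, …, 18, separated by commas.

d|11:{1,11}  Σφ=1+10=11
q^12  k|12↦φ(k): 1:1 2:1 3:2 4:2 6:2 12:4  a_12=12
n=13: 13·1 1·13  φ→[12+1]=13
[q^14] φ(1)=1,φ(2)=1,φ(7)=6,φ(14)=6 ⇒ 14
d|15:{15,5,3,1}  Σφ=8+4+2+1=15
q^16  k|16↦φ(k): 16:8 8:4 4:2 2:1 1:1  a_16=16
[q^17] φ(1)=1,φ(17)=16 ⇒ 17
[q^18] φ(18)=6,φ(9)=6,φ(6)=2,φ(3)=2,φ(2)=1,φ(1)=1 ⇒ 18

11, 12, 13, 14, 15, 16, 17, 18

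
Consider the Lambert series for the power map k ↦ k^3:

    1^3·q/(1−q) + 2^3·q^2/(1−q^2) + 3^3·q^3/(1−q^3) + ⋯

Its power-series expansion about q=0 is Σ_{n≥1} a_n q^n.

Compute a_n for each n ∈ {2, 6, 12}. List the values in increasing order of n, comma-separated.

9, 252, 2044

d|2:{1,2}  Σf=1+8=9
d|6:{6,3,2,1}  Σf=216+27+8+1=252
[q^12] f(12)=1728,f(6)=216,f(4)=64,f(3)=27,f(2)=8,f(1)=1 ⇒ 2044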